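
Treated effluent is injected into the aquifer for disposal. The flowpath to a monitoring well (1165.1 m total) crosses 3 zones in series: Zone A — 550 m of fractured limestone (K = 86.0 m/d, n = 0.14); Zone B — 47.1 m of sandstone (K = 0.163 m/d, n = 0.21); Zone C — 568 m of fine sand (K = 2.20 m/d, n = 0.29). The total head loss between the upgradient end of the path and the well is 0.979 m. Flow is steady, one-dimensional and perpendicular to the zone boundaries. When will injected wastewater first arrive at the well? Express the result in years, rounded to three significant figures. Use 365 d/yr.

Steady 1-D flow in series ⇒ the Darcy flux q is identical in every zone and the zone head losses add (resistances L/K in series).
Σ(L/K) = 550/86.0 + 47.1/0.163 + 568/2.20 = 6.395 + 289.0 + 258.2 = 553.5 d
q = ΔH / Σ(L/K) = 0.979 / 553.5 = 0.001769 m/d (same in every zone)
Zone A: v = q/n = 0.001769/0.14 = 0.01263 m/d → t_A = 550/0.01263 = 43540 d
Zone B: v = q/n = 0.001769/0.21 = 0.008422 m/d → t_B = 47.1/0.008422 = 5592 d
Zone C: v = q/n = 0.001769/0.29 = 0.006099 m/d → t_C = 568/0.006099 = 93130 d
Total t = 43540 + 5592 + 93130 = 142300 d
   = 142300 / 365 = 390 yr

390 years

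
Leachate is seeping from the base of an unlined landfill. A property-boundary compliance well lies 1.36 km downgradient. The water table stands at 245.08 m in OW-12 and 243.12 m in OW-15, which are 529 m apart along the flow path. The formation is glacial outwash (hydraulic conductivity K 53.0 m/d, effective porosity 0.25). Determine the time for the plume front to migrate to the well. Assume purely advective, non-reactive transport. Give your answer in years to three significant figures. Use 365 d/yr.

4.74 years

Hydraulic gradient i = (245.08 − 243.12) / 529 = 1.96 / 529 = 0.003705
Darcy flux q = K·i = 53.0 × 0.003705 = 0.1964 m/d
Seepage velocity v = q / n = 0.1964 / 0.25 = 0.7855 m/d
L = 1.36 km = 1360 m
t = L / v = 1360 / 0.7855 = 1731 d
   = 1731 / 365 = 4.74 yr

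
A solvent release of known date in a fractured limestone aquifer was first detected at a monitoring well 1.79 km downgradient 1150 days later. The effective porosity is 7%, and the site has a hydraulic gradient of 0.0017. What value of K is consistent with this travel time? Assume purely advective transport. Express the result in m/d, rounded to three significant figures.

64.1 m/d

L = 1.79 km = 1790 m
v = L / t = 1790 / 1150 = 1.557 m/d
K = v · n / i = 1.557 × 0.07 / 0.0017 = 64.1 m/d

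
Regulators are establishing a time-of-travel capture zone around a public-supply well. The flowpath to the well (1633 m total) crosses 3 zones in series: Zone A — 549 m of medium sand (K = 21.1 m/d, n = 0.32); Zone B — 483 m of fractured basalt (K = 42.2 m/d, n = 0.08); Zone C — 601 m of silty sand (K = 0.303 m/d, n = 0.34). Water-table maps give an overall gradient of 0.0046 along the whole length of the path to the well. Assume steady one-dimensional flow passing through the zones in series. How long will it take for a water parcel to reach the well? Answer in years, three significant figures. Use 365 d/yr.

Continuity: the same q passes through each zone, so ΔH = q·Σ(L_j/K_j) — the zones act as resistances in series.
Σ(L/K) = 549/21.1 + 483/42.2 + 601/0.303 = 26.02 + 11.45 + 1983 = 2021 d
K_eq = L_total / Σ(L/K) = 1633 / 2021 = 0.8080 m/d
q = K_eq · i = 0.8080 × 0.0046 = 0.003717 m/d (same in every zone)
Zone A: v = q/n = 0.003717/0.32 = 0.01162 m/d → t_A = 549/0.01162 = 47260 d
Zone B: v = q/n = 0.003717/0.08 = 0.04646 m/d → t_B = 483/0.04646 = 10400 d
Zone C: v = q/n = 0.003717/0.34 = 0.01093 m/d → t_C = 601/0.01093 = 54980 d
Total t = 47260 + 10400 + 54980 = 112600 d
   = 112600 / 365 = 309 yr

309 years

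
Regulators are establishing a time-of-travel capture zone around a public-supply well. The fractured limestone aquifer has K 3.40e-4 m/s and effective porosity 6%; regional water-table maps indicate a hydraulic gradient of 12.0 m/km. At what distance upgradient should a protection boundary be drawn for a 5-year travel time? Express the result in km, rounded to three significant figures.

K = 3.40e-4 m/s × 86400 s/d = 29.38 m/d
Specific discharge q = 29.38 × 0.012 = 0.3525 m/d
v_s = q/n_e = 0.3525/0.06 = 5.875 m/d
T = 5 yr × 365 = 1825 d
L = v × T = 5.875 × 1825 = 10720 m
   = 10.7 km

10.7 km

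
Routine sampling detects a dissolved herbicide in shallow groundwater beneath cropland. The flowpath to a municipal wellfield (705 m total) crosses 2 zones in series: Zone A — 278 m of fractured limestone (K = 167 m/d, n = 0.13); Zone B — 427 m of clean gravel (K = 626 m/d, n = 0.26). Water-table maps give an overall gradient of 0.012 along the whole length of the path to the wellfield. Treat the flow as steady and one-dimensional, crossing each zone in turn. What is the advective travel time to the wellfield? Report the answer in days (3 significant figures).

For zones in series the flux q is common to all zones; the equivalent conductivity is the harmonic (thickness-weighted) mean, K_eq = L_total / Σ(L_j/K_j).
Σ(L/K) = 278/167 + 427/626 = 1.665 + 0.6821 = 2.347 d
K_eq = L_total / Σ(L/K) = 705 / 2.347 = 300.4 m/d
q = K_eq · i = 300.4 × 0.012 = 3.605 m/d (same in every zone)
Zone A: v = q/n = 3.605/0.13 = 27.73 m/d → t_A = 278/27.73 = 10.03 d
Zone B: v = q/n = 3.605/0.26 = 13.87 m/d → t_B = 427/13.87 = 30.80 d
Total t = 10.03 + 30.80 = 40.82 d

40.8 days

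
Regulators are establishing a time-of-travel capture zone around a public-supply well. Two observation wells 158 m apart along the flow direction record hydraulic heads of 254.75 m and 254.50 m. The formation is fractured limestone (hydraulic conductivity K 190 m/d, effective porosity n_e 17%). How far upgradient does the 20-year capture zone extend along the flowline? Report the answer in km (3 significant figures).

12.9 km

Hydraulic gradient i = (254.75 − 254.50) / 158 = 0.25 / 158 = 0.001582
Specific discharge q = 190 × 0.001582 = 0.3006 m/d
v_s = q/n_e = 0.3006/0.17 = 1.768 m/d
T = 20 yr × 365 = 7300 d
L = v × T = 1.768 × 7300 = 12910 m
   = 12.9 km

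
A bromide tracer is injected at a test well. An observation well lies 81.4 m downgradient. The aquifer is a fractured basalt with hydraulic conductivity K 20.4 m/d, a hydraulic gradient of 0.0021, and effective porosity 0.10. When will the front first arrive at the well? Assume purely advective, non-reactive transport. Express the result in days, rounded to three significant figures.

q = Ki = 20.4 × 0.0021 = 0.04284 m/d
Seepage velocity v = q / n = 0.04284 / 0.10 = 0.4284 m/d
t = L / v = 81.4 / 0.4284 = 190.0 d

190 days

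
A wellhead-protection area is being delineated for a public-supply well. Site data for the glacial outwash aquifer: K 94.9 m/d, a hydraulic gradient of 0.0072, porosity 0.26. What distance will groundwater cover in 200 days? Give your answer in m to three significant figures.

Specific discharge q = 94.9 × 0.0072 = 0.6833 m/d
v_s = q/n_e = 0.6833/0.26 = 2.628 m/d
L = v × T = 2.628 × 200 = 525.6 m

526 m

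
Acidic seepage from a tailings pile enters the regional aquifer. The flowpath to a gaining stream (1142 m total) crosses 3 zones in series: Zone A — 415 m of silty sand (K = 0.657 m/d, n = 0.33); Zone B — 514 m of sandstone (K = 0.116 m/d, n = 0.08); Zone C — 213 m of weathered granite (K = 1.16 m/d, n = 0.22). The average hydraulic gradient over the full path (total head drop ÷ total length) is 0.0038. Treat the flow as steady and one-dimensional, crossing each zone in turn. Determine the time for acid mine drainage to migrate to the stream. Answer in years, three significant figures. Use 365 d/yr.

For zones in series the flux q is common to all zones; the equivalent conductivity is the harmonic (thickness-weighted) mean, K_eq = L_total / Σ(L_j/K_j).
Σ(L/K) = 415/0.657 + 514/0.116 + 213/1.16 = 631.7 + 4431 + 183.6 = 5246 d
K_eq = L_total / Σ(L/K) = 1142 / 5246 = 0.2177 m/d
q = K_eq · i = 0.2177 × 0.0038 = 8.272e-4 m/d (same in every zone)
Zone A: v = q/n = 8.272e-4/0.33 = 0.002507 m/d → t_A = 415/0.002507 = 165600 d
Zone B: v = q/n = 8.272e-4/0.08 = 0.01034 m/d → t_B = 514/0.01034 = 49710 d
Zone C: v = q/n = 8.272e-4/0.22 = 0.003760 m/d → t_C = 213/0.003760 = 56650 d
Total t = 165600 + 49710 + 56650 = 271900 d
   = 271900 / 365 = 745 yr

745 years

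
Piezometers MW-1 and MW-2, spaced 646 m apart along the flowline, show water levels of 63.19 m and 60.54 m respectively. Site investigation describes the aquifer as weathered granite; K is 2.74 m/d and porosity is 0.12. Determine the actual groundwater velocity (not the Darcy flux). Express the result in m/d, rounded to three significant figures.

Hydraulic gradient i = (63.19 − 60.54) / 646 = 2.65 / 646 = 0.004102
Specific discharge q = 2.74 × 0.004102 = 0.01124 m/d
v = Ki/n = 2.74·0.004102/0.12 = 0.09367 m/d

0.0937 m/d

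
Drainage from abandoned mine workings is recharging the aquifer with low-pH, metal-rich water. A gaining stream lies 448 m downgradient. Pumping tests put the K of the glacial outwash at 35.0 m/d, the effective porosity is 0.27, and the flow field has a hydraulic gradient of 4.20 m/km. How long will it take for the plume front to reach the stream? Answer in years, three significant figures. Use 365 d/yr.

2.25 years

Darcy flux q = K·i = 35.0 × 0.0042 = 0.1470 m/d
Seepage velocity v = q / n = 0.1470 / 0.27 = 0.5444 m/d
t = L / v = 448 / 0.5444 = 822.9 d
   = 822.9 / 365 = 2.25 yr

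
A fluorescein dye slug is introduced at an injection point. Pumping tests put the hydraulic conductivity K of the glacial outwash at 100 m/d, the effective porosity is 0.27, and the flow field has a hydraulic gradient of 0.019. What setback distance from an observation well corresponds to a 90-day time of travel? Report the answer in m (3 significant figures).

633 m

Specific discharge q = 100 × 0.019 = 1.900 m/d
Seepage velocity v = q / n = 1.900 / 0.27 = 7.037 m/d
L = v × T = 7.037 × 90 = 633.3 m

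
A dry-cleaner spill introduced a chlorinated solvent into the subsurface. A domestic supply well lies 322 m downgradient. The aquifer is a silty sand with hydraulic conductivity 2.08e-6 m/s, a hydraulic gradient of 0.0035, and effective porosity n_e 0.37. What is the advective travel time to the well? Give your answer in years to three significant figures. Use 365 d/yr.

K = 2.08e-6 m/s × 86400 s/d = 0.1797 m/d
q = Ki = 0.1797 × 0.0035 = 6.290e-4 m/d
v_s = q/n_e = 6.290e-4/0.37 = 0.001700 m/d
t = L / v = 322 / 0.001700 = 189400 d
   = 189400 / 365 = 519 yr

519 years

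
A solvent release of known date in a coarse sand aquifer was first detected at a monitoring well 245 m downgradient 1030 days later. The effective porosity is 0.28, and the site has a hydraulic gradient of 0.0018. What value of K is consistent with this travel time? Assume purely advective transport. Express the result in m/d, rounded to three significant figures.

37.0 m/d

v = L / t = 245 / 1030 = 0.2379 m/d
K = v · n / i = 0.2379 × 0.28 / 0.0018 = 37.0 m/d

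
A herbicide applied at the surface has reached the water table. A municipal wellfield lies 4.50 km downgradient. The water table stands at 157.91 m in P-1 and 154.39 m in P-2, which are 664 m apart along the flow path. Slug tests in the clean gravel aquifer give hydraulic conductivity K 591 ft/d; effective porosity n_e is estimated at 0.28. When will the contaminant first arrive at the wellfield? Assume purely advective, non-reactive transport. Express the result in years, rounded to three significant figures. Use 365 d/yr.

3.61 years

Hydraulic gradient i = (157.91 − 154.39) / 664 = 3.52 / 664 = 0.005301
K = 591 ft/d × 0.3048 = 180.1 m/d
Darcy flux q = K·i = 180.1 × 0.005301 = 0.9549 m/d
Seepage velocity v = q / n = 0.9549 / 0.28 = 3.411 m/d
L = 4.50 km = 4500 m
t = L / v = 4500 / 3.411 = 1319 d
   = 1319 / 365 = 3.61 yr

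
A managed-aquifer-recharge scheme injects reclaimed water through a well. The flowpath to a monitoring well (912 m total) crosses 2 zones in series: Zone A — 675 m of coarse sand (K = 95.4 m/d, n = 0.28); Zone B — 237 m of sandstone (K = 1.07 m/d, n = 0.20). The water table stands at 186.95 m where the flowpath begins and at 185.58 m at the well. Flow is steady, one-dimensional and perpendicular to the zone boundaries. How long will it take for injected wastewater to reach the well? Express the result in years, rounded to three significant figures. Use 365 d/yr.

108 years

Total head drop ΔH = 186.95 − 185.58 = 1.37 m
Continuity: the same q passes through each zone, so ΔH = q·Σ(L_j/K_j) — the zones act as resistances in series.
Σ(L/K) = 675/95.4 + 237/1.07 = 7.075 + 221.5 = 228.6 d
q = ΔH / Σ(L/K) = 1.37 / 228.6 = 0.005994 m/d (same in every zone)
Zone A: v = q/n = 0.005994/0.28 = 0.02141 m/d → t_A = 675/0.02141 = 31530 d
Zone B: v = q/n = 0.005994/0.20 = 0.02997 m/d → t_B = 237/0.02997 = 7908 d
Total t = 31530 + 7908 = 39440 d
   = 39440 / 365 = 108 yr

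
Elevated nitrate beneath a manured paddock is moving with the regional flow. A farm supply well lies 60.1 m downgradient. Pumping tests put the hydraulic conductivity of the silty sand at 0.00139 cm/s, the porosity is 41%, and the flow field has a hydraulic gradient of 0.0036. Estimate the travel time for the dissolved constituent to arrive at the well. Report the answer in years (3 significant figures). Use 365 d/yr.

K = 0.00139 cm/s × 864 = 1.201 m/d
Darcy flux q = K·i = 1.201 × 0.0036 = 0.004323 m/d
v = Ki/n = 1.201·0.0036/0.41 = 0.01055 m/d
t = L / v = 60.1 / 0.01055 = 5699 d
   = 5699 / 365 = 15.6 yr

15.6 years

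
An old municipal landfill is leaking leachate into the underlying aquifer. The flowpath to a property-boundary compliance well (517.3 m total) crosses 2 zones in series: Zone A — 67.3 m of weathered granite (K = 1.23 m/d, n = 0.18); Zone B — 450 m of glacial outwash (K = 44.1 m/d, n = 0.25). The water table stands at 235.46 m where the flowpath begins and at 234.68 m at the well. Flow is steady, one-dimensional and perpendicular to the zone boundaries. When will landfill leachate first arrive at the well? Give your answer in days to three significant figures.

10400 days

Total head drop ΔH = 235.46 − 234.68 = 0.78 m
Continuity: the same q passes through each zone, so ΔH = q·Σ(L_j/K_j) — the zones act as resistances in series.
Σ(L/K) = 67.3/1.23 + 450/44.1 = 54.72 + 10.20 = 64.92 d
q = ΔH / Σ(L/K) = 0.78 / 64.92 = 0.01201 m/d (same in every zone)
Zone A: v = q/n = 0.01201/0.18 = 0.06675 m/d → t_A = 67.3/0.06675 = 1008 d
Zone B: v = q/n = 0.01201/0.25 = 0.04806 m/d → t_B = 450/0.04806 = 9363 d
Total t = 1008 + 9363 = 10370 d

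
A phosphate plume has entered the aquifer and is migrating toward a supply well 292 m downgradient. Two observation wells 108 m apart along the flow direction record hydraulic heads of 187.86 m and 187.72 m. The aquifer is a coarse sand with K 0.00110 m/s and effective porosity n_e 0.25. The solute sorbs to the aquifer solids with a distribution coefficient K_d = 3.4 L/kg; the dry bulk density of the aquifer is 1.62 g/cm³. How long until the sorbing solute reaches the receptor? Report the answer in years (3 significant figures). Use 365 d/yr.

Hydraulic gradient i = (187.86 − 187.72) / 108 = 0.14 / 108 = 0.001296
K = 0.00110 m/s × 86400 s/d = 95.04 m/d
q = Ki = 95.04 × 0.001296 = 0.1232 m/d
Seepage velocity v = q / n = 0.1232 / 0.25 = 0.4928 m/d
Retardation R = 1 + ρ_b·K_d/n = 1 + 1.62×3.4/0.25 = 23.03
Contaminant velocity v_c = v/R = 0.4928/23.03 = 0.02140 m/d
t = L/v_c = 292/0.02140 = 13650 d
   = 13650/365 = 37.4 yr

37.4 years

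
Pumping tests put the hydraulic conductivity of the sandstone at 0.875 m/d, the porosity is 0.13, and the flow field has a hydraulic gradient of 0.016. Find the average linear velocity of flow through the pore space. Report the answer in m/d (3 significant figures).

0.108 m/d

q = Ki = 0.875 × 0.016 = 0.01400 m/d
v_s = q/n_e = 0.01400/0.13 = 0.1077 m/d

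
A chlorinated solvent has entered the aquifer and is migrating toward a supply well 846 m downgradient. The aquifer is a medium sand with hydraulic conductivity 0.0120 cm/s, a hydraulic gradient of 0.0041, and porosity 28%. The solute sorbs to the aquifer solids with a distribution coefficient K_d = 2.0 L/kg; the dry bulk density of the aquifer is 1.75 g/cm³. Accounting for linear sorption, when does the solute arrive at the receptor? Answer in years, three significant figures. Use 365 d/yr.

206 years

K = 0.0120 cm/s × 864 = 10.37 m/d
Specific discharge q = 10.37 × 0.0041 = 0.04251 m/d
Average linear velocity = 0.04251 / 0.28 = 0.1518 m/d
Retardation R = 1 + ρ_b·K_d/n = 1 + 1.75×2.0/0.28 = 13.50
Contaminant velocity v_c = v/R = 0.1518/13.50 = 0.01125 m/d
t = L/v_c = 846/0.01125 = 75230 d
   = 75230/365 = 206 yr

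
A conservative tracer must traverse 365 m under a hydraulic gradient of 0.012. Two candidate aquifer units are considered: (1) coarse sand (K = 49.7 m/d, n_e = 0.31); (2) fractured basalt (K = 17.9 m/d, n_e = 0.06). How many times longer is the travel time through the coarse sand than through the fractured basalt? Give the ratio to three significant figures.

1.86

Unit 1 (coarse sand): v = 49.7×0.012/0.31 = 1.924 m/d, t = 365/1.924 = 189.7 d
Unit 2 (fractured basalt): v = 17.9×0.012/0.06 = 3.580 m/d, t = 365/3.580 = 102.0 d
t(coarse sand) / t(fractured basalt) = 189.7/102.0 = 1.86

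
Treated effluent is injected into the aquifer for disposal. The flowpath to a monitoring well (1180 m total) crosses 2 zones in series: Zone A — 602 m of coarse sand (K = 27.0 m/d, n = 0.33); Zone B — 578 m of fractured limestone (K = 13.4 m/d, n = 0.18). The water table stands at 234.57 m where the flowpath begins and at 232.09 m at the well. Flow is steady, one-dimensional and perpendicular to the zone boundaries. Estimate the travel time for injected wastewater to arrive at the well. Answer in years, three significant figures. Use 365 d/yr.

21.9 years

Total head drop ΔH = 234.57 − 232.09 = 2.48 m
Continuity: the same q passes through each zone, so ΔH = q·Σ(L_j/K_j) — the zones act as resistances in series.
Σ(L/K) = 602/27.0 + 578/13.4 = 22.30 + 43.13 = 65.43 d
q = ΔH / Σ(L/K) = 2.48 / 65.43 = 0.03790 m/d (same in every zone)
Zone A: v = q/n = 0.03790/0.33 = 0.1149 m/d → t_A = 602/0.1149 = 5241 d
Zone B: v = q/n = 0.03790/0.18 = 0.2106 m/d → t_B = 578/0.2106 = 2745 d
Total t = 5241 + 2745 = 7986 d
   = 7986 / 365 = 21.9 yr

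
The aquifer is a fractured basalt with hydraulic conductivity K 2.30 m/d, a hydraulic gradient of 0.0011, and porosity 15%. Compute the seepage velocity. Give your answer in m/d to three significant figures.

Specific discharge q = 2.30 × 0.0011 = 0.002530 m/d
v = Ki/n = 2.30·0.0011/0.15 = 0.01687 m/d

0.0169 m/d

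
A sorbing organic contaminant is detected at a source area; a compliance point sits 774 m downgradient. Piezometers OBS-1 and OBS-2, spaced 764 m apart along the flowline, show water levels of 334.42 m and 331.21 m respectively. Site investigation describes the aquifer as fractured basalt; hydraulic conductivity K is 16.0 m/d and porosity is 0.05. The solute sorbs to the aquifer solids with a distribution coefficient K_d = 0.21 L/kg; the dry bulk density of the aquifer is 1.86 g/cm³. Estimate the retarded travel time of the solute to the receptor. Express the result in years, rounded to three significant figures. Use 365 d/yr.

13.9 years

Hydraulic gradient i = (334.42 − 331.21) / 764 = 3.21 / 764 = 0.004202
Darcy flux q = K·i = 16.0 × 0.004202 = 0.06723 m/d
v = Ki/n = 16.0·0.004202/0.05 = 1.345 m/d
Retardation R = 1 + ρ_b·K_d/n = 1 + 1.86×0.21/0.05 = 8.812
Contaminant velocity v_c = v/R = 1.345/8.812 = 0.1526 m/d
t = L/v_c = 774/0.1526 = 5073 d
   = 5073/365 = 13.9 yr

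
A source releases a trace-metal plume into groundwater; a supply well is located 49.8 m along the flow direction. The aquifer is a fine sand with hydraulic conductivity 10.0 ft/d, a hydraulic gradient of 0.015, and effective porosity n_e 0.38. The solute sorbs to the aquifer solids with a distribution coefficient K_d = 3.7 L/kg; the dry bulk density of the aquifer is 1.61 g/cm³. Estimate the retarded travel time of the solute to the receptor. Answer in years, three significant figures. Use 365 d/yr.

18.9 years

K = 10.0 ft/d × 0.3048 = 3.048 m/d
Darcy flux q = K·i = 3.048 × 0.015 = 0.04572 m/d
v = Ki/n = 3.048·0.015/0.38 = 0.1203 m/d
Retardation R = 1 + ρ_b·K_d/n = 1 + 1.61×3.7/0.38 = 16.68
Contaminant velocity v_c = v/R = 0.1203/16.68 = 0.007215 m/d
t = L/v_c = 49.8/0.007215 = 6903 d
   = 6903/365 = 18.9 yr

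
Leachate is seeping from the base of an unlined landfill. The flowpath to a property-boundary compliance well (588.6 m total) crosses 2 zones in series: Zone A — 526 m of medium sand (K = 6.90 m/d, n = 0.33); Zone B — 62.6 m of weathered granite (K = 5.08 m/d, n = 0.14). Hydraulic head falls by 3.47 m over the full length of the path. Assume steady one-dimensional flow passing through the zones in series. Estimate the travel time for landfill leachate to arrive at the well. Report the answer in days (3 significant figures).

4650 days

Steady 1-D flow in series ⇒ the Darcy flux q is identical in every zone and the zone head losses add (resistances L/K in series).
Σ(L/K) = 526/6.90 + 62.6/5.08 = 76.23 + 12.32 = 88.55 d
q = ΔH / Σ(L/K) = 3.47 / 88.55 = 0.03918 m/d (same in every zone)
Zone A: v = q/n = 0.03918/0.33 = 0.1187 m/d → t_A = 526/0.1187 = 4430 d
Zone B: v = q/n = 0.03918/0.14 = 0.2799 m/d → t_B = 62.6/0.2799 = 223.7 d
Total t = 4430 + 223.7 = 4653 d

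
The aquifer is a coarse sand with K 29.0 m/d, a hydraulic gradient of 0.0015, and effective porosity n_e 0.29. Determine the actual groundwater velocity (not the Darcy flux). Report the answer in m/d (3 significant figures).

0.150 m/d

Darcy flux q = K·i = 29.0 × 0.0015 = 0.04350 m/d
Seepage velocity v = q / n = 0.04350 / 0.29 = 0.1500 m/d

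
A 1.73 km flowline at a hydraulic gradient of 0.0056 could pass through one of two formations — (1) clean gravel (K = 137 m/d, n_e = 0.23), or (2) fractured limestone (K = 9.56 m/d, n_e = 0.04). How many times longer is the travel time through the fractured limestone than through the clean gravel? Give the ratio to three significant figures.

2.49

Unit 1 (clean gravel): v = 137×0.0056/0.23 = 3.336 m/d, t = 1730/3.336 = 518.6 d
Unit 2 (fractured limestone): v = 9.56×0.0056/0.04 = 1.338 m/d, t = 1730/1.338 = 1293 d
t(fractured limestone) / t(clean gravel) = 1293/518.6 = 2.49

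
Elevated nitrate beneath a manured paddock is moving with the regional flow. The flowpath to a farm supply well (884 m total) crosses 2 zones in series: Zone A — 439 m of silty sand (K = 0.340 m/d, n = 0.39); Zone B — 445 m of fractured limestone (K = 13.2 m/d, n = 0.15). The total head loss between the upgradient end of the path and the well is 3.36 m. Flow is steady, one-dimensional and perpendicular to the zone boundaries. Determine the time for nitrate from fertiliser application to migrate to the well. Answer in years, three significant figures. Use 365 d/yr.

Steady 1-D flow in series ⇒ the Darcy flux q is identical in every zone and the zone head losses add (resistances L/K in series).
Σ(L/K) = 439/0.340 + 445/13.2 = 1291 + 33.71 = 1325 d
q = ΔH / Σ(L/K) = 3.36 / 1325 = 0.002536 m/d (same in every zone)
Zone A: v = q/n = 0.002536/0.39 = 0.006503 m/d → t_A = 439/0.006503 = 67510 d
Zone B: v = q/n = 0.002536/0.15 = 0.01691 m/d → t_B = 445/0.01691 = 26320 d
Total t = 67510 + 26320 = 93830 d
   = 93830 / 365 = 257 yr

257 years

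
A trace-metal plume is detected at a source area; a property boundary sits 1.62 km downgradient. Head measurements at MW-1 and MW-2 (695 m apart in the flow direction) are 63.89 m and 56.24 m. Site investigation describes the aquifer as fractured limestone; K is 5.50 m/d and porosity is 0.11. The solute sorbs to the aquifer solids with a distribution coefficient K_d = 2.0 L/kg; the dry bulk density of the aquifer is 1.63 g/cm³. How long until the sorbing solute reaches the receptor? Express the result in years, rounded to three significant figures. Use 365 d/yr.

247 years

Hydraulic gradient i = (63.89 − 56.24) / 695 = 7.65 / 695 = 0.01101
q = Ki = 5.50 × 0.01101 = 0.06054 m/d
Average linear velocity = 0.06054 / 0.11 = 0.5504 m/d
Retardation R = 1 + ρ_b·K_d/n = 1 + 1.63×2.0/0.11 = 30.64
Contaminant velocity v_c = v/R = 0.5504/30.64 = 0.01796 m/d
L = 1.62 km = 1620 m
t = L/v_c = 1620/0.01796 = 90180 d
   = 90180/365 = 247 yr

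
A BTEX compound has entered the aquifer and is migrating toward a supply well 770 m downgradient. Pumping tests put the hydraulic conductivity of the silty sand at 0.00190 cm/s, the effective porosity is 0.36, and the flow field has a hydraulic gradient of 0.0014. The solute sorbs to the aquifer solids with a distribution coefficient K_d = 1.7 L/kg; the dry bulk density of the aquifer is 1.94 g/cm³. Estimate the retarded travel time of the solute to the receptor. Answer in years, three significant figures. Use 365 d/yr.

K = 0.00190 cm/s × 864 = 1.642 m/d
Specific discharge q = 1.642 × 0.0014 = 0.002298 m/d
Average linear velocity = 0.002298 / 0.36 = 0.006384 m/d
Retardation R = 1 + ρ_b·K_d/n = 1 + 1.94×1.7/0.36 = 10.16
Contaminant velocity v_c = v/R = 0.006384/10.16 = 6.283e-4 m/d
t = L/v_c = 770/6.283e-4 = 1.226e6 d
   = 1.226e6/365 = 3360 yr

3360 years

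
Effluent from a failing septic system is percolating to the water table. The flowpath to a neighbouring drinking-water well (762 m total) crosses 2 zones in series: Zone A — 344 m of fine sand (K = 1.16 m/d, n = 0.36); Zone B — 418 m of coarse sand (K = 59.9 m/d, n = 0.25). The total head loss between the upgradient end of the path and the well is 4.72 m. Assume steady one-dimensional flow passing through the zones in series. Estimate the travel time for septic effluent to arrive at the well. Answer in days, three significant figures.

Steady 1-D flow in series ⇒ the Darcy flux q is identical in every zone and the zone head losses add (resistances L/K in series).
Σ(L/K) = 344/1.16 + 418/59.9 = 296.6 + 6.978 = 303.5 d
q = ΔH / Σ(L/K) = 4.72 / 303.5 = 0.01555 m/d (same in every zone)
Zone A: v = q/n = 0.01555/0.36 = 0.04320 m/d → t_A = 344/0.04320 = 7964 d
Zone B: v = q/n = 0.01555/0.25 = 0.06220 m/d → t_B = 418/0.06220 = 6720 d
Total t = 7964 + 6720 = 14680 d

14700 days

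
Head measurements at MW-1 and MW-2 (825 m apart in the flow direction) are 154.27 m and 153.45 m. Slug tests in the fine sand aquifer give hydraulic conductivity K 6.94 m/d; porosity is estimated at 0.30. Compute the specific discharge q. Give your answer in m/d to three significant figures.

0.00690 m/d

Hydraulic gradient i = (154.27 − 153.45) / 825 = 0.82 / 825 = 9.939e-4
q = Ki = 6.94 × 9.939e-4 = 0.006898 m/d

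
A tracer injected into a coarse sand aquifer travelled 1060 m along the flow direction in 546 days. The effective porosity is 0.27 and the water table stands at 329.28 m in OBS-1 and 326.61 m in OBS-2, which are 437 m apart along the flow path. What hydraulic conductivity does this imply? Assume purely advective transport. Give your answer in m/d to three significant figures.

Hydraulic gradient i = (329.28 − 326.61) / 437 = 2.67 / 437 = 0.006110
v = L / t = 1060 / 546 = 1.941 m/d
K = v · n / i = 1.941 × 0.27 / 0.006110 = 85.8 m/d

85.8 m/d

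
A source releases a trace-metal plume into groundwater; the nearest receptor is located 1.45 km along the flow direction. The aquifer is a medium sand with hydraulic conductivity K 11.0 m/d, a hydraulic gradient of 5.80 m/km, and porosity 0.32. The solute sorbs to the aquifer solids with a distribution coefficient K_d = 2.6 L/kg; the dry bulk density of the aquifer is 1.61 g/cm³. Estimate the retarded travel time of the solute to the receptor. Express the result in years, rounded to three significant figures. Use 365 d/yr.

281 years

q = Ki = 11.0 × 0.0058 = 0.06380 m/d
Seepage velocity v = q / n = 0.06380 / 0.32 = 0.1994 m/d
Retardation R = 1 + ρ_b·K_d/n = 1 + 1.61×2.6/0.32 = 14.08
Contaminant velocity v_c = v/R = 0.1994/14.08 = 0.01416 m/d
L = 1.45 km = 1450 m
t = L/v_c = 1450/0.01416 = 102400 d
   = 102400/365 = 281 yr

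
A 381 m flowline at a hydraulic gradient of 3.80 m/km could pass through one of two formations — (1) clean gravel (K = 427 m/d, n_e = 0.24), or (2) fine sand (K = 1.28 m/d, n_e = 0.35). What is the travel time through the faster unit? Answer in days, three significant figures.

Unit 1 (clean gravel): v = 427×0.0038/0.24 = 6.761 m/d, t = 381/6.761 = 56.35 d
Unit 2 (fine sand): v = 1.28×0.0038/0.35 = 0.01390 m/d, t = 381/0.01390 = 27420 d
Faster unit: t = 56.4 d

56.4 days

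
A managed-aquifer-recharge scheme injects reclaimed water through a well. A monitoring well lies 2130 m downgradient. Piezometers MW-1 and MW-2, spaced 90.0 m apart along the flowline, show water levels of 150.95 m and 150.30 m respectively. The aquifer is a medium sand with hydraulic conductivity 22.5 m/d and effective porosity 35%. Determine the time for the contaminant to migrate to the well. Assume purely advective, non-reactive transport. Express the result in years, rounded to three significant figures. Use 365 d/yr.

Hydraulic gradient i = (150.95 − 150.30) / 90.0 = 0.65 / 90.0 = 0.007222
Specific discharge q = 22.5 × 0.007222 = 0.1625 m/d
Seepage velocity v = q / n = 0.1625 / 0.35 = 0.4643 m/d
t = L / v = 2130 / 0.4643 = 4588 d
   = 4588 / 365 = 12.6 yr

12.6 years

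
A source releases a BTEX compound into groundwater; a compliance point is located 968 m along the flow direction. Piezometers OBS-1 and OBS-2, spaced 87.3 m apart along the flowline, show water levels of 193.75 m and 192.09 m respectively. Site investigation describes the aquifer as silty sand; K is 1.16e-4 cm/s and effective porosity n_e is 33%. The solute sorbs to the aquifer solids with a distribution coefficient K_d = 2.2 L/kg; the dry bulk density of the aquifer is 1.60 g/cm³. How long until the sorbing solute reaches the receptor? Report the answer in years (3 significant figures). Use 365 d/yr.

5360 years

Hydraulic gradient i = (193.75 − 192.09) / 87.3 = 1.66 / 87.3 = 0.01901
K = 1.16e-4 cm/s × 864 = 0.1002 m/d
Darcy flux q = K·i = 0.1002 × 0.01901 = 0.001906 m/d
v = Ki/n = 0.1002·0.01901/0.33 = 0.005775 m/d
Retardation R = 1 + ρ_b·K_d/n = 1 + 1.60×2.2/0.33 = 11.67
Contaminant velocity v_c = v/R = 0.005775/11.67 = 4.950e-4 m/d
t = L/v_c = 968/4.950e-4 = 1.956e6 d
   = 1.956e6/365 = 5360 yr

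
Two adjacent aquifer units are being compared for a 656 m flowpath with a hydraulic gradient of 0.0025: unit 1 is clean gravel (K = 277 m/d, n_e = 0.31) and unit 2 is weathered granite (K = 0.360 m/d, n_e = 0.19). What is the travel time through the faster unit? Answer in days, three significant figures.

294 days

Unit 1 (clean gravel): v = 277×0.0025/0.31 = 2.234 m/d, t = 656/2.234 = 293.7 d
Unit 2 (weathered granite): v = 0.360×0.0025/0.19 = 0.004737 m/d, t = 656/0.004737 = 138500 d
Faster unit: t = 294 d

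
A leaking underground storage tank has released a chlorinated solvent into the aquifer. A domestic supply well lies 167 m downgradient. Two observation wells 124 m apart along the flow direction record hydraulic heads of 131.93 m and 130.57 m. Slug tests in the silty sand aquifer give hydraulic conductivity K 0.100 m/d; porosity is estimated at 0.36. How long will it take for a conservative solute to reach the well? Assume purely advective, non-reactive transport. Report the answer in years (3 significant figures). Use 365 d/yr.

150 years

Hydraulic gradient i = (131.93 − 130.57) / 124 = 1.36 / 124 = 0.01097
q = Ki = 0.100 × 0.01097 = 0.001097 m/d
Average linear velocity = 0.001097 / 0.36 = 0.003047 m/d
t = L / v = 167 / 0.003047 = 54820 d
   = 54820 / 365 = 150 yr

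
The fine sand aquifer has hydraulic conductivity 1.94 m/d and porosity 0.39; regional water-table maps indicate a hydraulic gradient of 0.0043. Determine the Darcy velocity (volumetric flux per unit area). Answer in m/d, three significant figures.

Darcy flux q = K·i = 1.94 × 0.0043 = 0.008342 m/d

0.00834 m/d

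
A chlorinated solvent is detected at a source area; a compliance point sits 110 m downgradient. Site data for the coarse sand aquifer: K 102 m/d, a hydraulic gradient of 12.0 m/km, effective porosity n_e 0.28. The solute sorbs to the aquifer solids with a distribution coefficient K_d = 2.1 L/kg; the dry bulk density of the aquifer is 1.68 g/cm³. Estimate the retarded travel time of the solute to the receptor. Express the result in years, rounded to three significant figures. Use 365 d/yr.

0.938 years

Specific discharge q = 102 × 0.012 = 1.224 m/d
v = Ki/n = 102·0.012/0.28 = 4.371 m/d
Retardation R = 1 + ρ_b·K_d/n = 1 + 1.68×2.1/0.28 = 13.60
Contaminant velocity v_c = v/R = 4.371/13.60 = 0.3214 m/d
t = L/v_c = 110/0.3214 = 342.2 d
   = 342.2/365 = 0.938 yr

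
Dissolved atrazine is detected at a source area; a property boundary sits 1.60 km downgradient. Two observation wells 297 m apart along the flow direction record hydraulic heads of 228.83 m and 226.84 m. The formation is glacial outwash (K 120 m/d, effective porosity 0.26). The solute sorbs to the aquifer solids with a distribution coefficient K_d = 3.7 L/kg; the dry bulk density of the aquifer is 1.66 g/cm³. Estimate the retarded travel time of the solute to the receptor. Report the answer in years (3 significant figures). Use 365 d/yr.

Hydraulic gradient i = (228.83 − 226.84) / 297 = 1.99 / 297 = 0.006700
Darcy flux q = K·i = 120 × 0.006700 = 0.8040 m/d
Seepage velocity v = q / n = 0.8040 / 0.26 = 3.092 m/d
Retardation R = 1 + ρ_b·K_d/n = 1 + 1.66×3.7/0.26 = 24.62
Contaminant velocity v_c = v/R = 3.092/24.62 = 0.1256 m/d
L = 1.60 km = 1600 m
t = L/v_c = 1600/0.1256 = 12740 d
   = 12740/365 = 34.9 yr

34.9 years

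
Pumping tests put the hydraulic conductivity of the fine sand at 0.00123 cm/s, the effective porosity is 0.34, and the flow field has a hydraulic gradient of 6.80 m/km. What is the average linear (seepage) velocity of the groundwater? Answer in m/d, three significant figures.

K = 0.00123 cm/s × 864 = 1.063 m/d
q = Ki = 1.063 × 0.0068 = 0.007226 m/d
Average linear velocity = 0.007226 / 0.34 = 0.02125 m/d

0.0213 m/d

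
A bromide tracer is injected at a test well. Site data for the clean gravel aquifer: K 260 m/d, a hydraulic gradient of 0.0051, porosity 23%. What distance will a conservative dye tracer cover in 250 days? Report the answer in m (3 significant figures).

Darcy flux q = K·i = 260 × 0.0051 = 1.326 m/d
Seepage velocity v = q / n = 1.326 / 0.23 = 5.765 m/d
L = v × T = 5.765 × 250 = 1441 m

1440 m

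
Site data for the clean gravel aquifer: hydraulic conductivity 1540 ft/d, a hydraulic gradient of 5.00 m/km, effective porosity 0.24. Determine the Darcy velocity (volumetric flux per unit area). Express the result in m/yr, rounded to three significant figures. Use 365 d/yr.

857 m/yr

K = 1540 ft/d × 0.3048 = 469.4 m/d
q = Ki = 469.4 × 0.0050 = 2.347 m/d
   = 2.347 × 365 = 857 m/yr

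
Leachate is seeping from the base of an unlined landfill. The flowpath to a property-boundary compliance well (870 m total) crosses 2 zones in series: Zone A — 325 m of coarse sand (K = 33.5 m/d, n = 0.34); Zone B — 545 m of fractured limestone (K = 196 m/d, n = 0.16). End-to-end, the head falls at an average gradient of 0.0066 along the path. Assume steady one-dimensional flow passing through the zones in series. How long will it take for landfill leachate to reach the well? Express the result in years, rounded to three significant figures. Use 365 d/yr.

For zones in series the flux q is common to all zones; the equivalent conductivity is the harmonic (thickness-weighted) mean, K_eq = L_total / Σ(L_j/K_j).
Σ(L/K) = 325/33.5 + 545/196 = 9.701 + 2.781 = 12.48 d
K_eq = L_total / Σ(L/K) = 870 / 12.48 = 69.70 m/d
q = K_eq · i = 69.70 × 0.0066 = 0.4600 m/d (same in every zone)
Zone A: v = q/n = 0.4600/0.34 = 1.353 m/d → t_A = 325/1.353 = 240.2 d
Zone B: v = q/n = 0.4600/0.16 = 2.875 m/d → t_B = 545/2.875 = 189.6 d
Total t = 240.2 + 189.6 = 429.8 d
   = 429.8 / 365 = 1.18 yr

1.18 years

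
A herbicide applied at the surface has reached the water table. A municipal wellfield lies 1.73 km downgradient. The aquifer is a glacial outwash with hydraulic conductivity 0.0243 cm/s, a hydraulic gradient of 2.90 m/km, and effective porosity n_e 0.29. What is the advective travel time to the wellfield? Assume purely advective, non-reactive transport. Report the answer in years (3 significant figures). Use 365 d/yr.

22.6 years

K = 0.0243 cm/s × 864 = 21.00 m/d
Darcy flux q = K·i = 21.00 × 0.0029 = 0.06089 m/d
Average linear velocity = 0.06089 / 0.29 = 0.2100 m/d
L = 1.73 km = 1730 m
t = L / v = 1730 / 0.2100 = 8240 d
   = 8240 / 365 = 22.6 yr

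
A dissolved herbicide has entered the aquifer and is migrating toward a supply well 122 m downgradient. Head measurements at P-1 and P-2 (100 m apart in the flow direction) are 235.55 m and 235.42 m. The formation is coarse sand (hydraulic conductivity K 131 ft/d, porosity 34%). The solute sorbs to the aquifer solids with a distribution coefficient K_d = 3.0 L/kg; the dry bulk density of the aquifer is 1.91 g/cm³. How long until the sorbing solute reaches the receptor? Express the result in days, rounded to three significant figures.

Hydraulic gradient i = (235.55 − 235.42) / 100 = 0.13 / 100 = 0.001300
K = 131 ft/d × 0.3048 = 39.93 m/d
q = Ki = 39.93 × 0.001300 = 0.05191 m/d
Average linear velocity = 0.05191 / 0.34 = 0.1527 m/d
Retardation R = 1 + ρ_b·K_d/n = 1 + 1.91×3.0/0.34 = 17.85
Contaminant velocity v_c = v/R = 0.1527/17.85 = 0.008551 m/d
t = L/v_c = 122/0.008551 = 14270 d

14300 days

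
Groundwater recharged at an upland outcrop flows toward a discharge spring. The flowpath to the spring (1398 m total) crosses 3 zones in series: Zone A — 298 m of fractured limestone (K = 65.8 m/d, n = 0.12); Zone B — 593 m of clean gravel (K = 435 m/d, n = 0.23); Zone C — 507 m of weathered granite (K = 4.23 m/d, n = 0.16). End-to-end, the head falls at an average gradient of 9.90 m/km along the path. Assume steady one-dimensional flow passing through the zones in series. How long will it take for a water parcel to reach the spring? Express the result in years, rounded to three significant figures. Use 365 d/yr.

6.30 years

Steady 1-D flow in series ⇒ the Darcy flux q is identical in every zone and the zone head losses add (resistances L/K in series).
Σ(L/K) = 298/65.8 + 593/435 + 507/4.23 = 4.529 + 1.363 + 119.9 = 125.8 d
K_eq = L_total / Σ(L/K) = 1398 / 125.8 = 11.12 m/d
q = K_eq · i = 11.12 × 0.0099 = 0.1101 m/d (same in every zone)
Zone A: v = q/n = 0.1101/0.12 = 0.9172 m/d → t_A = 298/0.9172 = 324.9 d
Zone B: v = q/n = 0.1101/0.23 = 0.4785 m/d → t_B = 593/0.4785 = 1239 d
Zone C: v = q/n = 0.1101/0.16 = 0.6879 m/d → t_C = 507/0.6879 = 737.0 d
Total t = 324.9 + 1239 + 737.0 = 2301 d
   = 2301 / 365 = 6.30 yr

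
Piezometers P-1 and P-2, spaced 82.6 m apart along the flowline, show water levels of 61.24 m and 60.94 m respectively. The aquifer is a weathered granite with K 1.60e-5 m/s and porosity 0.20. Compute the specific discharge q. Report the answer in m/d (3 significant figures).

Hydraulic gradient i = (61.24 − 60.94) / 82.6 = 0.30 / 82.6 = 0.003632
K = 1.60e-5 m/s × 86400 s/d = 1.382 m/d
Darcy flux q = K·i = 1.382 × 0.003632 = 0.005021 m/d

0.00502 m/d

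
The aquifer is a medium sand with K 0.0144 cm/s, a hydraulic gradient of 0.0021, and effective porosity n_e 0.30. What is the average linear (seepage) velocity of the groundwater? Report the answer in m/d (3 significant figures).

K = 0.0144 cm/s × 864 = 12.44 m/d
Specific discharge q = 12.44 × 0.0021 = 0.02613 m/d
v = Ki/n = 12.44·0.0021/0.30 = 0.08709 m/d

0.0871 m/d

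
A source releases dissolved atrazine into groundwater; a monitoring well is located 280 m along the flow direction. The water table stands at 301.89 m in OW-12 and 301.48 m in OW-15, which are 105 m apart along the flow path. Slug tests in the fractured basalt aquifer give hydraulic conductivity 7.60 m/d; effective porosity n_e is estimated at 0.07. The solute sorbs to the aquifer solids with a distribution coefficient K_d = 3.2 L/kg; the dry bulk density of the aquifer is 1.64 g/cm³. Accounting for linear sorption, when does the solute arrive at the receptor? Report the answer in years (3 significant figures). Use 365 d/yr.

Hydraulic gradient i = (301.89 − 301.48) / 105 = 0.41 / 105 = 0.003905
Darcy flux q = K·i = 7.60 × 0.003905 = 0.02968 m/d
v = Ki/n = 7.60·0.003905/0.07 = 0.4239 m/d
Retardation R = 1 + ρ_b·K_d/n = 1 + 1.64×3.2/0.07 = 75.97
Contaminant velocity v_c = v/R = 0.4239/75.97 = 0.005580 m/d
t = L/v_c = 280/0.005580 = 50180 d
   = 50180/365 = 137 yr

137 years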